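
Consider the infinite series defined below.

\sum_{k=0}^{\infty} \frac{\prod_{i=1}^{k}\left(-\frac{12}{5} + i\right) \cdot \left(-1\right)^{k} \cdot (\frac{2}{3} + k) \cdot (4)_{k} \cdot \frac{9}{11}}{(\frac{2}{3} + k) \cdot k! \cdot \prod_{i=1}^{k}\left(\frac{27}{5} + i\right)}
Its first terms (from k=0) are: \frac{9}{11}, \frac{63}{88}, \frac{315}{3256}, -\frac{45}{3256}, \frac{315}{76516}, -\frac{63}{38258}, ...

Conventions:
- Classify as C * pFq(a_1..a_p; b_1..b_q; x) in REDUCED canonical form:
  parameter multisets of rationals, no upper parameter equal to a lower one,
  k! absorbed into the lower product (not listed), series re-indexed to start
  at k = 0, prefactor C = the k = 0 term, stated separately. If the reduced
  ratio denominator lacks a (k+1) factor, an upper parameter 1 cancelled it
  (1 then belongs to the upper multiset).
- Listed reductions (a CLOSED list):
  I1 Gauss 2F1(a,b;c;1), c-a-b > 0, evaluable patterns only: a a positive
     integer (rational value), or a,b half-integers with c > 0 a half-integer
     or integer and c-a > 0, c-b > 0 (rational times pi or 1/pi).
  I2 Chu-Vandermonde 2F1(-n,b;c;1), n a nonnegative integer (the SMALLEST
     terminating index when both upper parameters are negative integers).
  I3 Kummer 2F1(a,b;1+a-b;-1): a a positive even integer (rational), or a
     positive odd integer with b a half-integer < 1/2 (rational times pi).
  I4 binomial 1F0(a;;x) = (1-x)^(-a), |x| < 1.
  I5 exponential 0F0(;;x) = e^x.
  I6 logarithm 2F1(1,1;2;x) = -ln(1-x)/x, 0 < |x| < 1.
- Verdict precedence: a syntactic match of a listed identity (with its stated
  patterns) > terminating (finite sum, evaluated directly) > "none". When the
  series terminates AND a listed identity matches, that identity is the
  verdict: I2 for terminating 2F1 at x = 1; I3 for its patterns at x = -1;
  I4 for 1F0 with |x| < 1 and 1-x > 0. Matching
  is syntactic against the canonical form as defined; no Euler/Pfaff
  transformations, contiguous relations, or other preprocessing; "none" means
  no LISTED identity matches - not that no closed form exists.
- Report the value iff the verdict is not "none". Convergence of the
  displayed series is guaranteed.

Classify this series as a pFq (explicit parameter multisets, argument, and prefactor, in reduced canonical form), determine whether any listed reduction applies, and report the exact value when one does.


With C = \frac{9}{11}: the canonical form is 2F1(-\frac{7}{5}, 4; \frac{32}{5}; -1). Verdict: Kummer (I3) applies (x = -1; c = \frac{32}{5} equals 1+a-b for upper {-\frac{7}{5}, 4}: listed pattern). Hence: \frac{81}{50}.

Key observation: with t_0 = \frac{9}{11}, the running product (C = 9/11, x = -1) telescopes to a rising factorial.
Term ratio: r(k) = -1 * (k-\frac{7}{5}) (k+4) / [(k+\frac{32}{5}) (k+1)] ; factor over Q: parameters, x = -1, and C = \frac{9}{11}.


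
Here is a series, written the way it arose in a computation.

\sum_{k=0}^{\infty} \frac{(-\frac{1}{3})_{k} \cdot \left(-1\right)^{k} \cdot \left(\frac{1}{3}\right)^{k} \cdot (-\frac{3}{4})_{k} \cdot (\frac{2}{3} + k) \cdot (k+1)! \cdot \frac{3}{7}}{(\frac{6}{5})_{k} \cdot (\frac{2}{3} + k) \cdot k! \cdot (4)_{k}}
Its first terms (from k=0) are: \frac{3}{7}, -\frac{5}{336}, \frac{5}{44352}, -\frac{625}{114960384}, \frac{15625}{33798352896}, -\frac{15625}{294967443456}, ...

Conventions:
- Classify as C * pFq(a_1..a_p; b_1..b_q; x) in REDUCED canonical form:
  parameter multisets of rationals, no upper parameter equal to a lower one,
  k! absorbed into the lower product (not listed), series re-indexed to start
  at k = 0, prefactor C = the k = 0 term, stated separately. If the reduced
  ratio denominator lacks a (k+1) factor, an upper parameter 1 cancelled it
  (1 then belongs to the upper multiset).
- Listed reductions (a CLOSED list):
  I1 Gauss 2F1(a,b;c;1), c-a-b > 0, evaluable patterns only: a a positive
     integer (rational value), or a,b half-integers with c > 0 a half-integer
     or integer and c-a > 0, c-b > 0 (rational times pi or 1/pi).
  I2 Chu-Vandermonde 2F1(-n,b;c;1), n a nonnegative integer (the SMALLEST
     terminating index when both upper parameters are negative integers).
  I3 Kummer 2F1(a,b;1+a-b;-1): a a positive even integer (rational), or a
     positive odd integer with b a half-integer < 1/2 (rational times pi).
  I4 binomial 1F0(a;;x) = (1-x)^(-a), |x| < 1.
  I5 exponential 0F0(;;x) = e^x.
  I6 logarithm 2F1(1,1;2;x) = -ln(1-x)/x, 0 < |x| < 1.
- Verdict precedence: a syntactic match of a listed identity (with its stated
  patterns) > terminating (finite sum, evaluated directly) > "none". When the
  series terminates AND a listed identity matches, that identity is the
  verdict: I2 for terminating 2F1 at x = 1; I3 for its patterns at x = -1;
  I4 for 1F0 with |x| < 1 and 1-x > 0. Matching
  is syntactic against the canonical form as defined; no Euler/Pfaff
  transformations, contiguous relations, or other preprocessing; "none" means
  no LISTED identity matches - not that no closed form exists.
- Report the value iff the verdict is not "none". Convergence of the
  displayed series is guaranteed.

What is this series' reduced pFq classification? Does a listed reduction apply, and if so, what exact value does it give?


First insight: from the first term \frac{3}{7}: the factorial ratio (prefactor 3/7) (k+a-1)!/(a-1)! is a rising factorial (a)_k.
Consecutive-term ratio: r(k) = -\frac{1}{3} * (k-\frac{3}{4}) (k-\frac{1}{3}) (k+2) / [(k+\frac{6}{5}) (k+4) (k+1)] - rational in k. x = -\frac{1}{3}; t_0 = \frac{3}{7}; negate the roots.

The series (x = -\frac{1}{3}) is 3F2: upper {-\frac{3}{4}, -\frac{1}{3}, 2}, lower {\frac{6}{5}, 4}, prefactor \frac{3}{7}. Verdict: none (x = -\frac{1}{3}): each listed identity misses the multisets {-\frac{3}{4}, -\frac{1}{3}, 2} ; {\frac{6}{5}, 4}.


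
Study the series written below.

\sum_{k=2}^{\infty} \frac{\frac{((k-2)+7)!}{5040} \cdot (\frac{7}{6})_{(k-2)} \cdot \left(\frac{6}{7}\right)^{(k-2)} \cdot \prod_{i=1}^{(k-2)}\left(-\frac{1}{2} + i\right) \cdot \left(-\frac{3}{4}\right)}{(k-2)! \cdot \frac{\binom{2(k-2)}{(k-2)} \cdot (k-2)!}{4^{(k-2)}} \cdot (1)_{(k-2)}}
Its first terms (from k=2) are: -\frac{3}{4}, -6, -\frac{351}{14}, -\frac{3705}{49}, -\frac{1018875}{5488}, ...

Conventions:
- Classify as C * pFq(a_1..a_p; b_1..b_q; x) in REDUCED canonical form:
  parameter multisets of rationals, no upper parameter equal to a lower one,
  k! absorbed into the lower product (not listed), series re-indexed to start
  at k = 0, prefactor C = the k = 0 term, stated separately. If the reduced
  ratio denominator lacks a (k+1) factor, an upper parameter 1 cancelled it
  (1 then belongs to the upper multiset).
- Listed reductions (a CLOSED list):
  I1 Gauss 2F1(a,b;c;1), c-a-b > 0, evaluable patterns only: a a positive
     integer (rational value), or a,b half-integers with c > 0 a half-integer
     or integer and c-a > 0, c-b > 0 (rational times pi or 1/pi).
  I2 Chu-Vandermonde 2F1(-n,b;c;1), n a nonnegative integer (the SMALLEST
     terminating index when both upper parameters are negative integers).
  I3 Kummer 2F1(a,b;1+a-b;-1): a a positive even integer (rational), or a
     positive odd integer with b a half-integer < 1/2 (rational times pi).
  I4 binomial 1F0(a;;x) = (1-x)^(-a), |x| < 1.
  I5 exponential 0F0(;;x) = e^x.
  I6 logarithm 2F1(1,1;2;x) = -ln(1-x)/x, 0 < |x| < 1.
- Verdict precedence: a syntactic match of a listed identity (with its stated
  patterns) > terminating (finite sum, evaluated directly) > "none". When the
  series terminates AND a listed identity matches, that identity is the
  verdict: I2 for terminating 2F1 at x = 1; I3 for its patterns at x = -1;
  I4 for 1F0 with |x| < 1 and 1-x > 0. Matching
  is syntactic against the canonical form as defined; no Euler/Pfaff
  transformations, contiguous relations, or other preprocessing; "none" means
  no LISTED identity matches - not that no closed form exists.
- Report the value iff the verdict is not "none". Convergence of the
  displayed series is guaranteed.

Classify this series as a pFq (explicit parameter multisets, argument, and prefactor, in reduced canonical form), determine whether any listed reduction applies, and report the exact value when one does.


Prefactor -\frac{3}{4}, argument \frac{6}{7}: 2F1 with upper {\frac{7}{6}, 8} over lower {1}. Verdict: none. Every listed pattern misses the 2F1 form at \frac{6}{7}, upper {\frac{7}{6}, 8}.

First insight: t_0 being -\frac{3}{4}, the parameter 1/2 appears in both the upper and lower lists and cancels.
Adjacent-term ratio: r(k) = \frac{6}{7} * (k+\frac{7}{6}) (k+8) / [(k+1) (k+1)] - rational in k, leading ratio \frac{6}{7}; with t_0 = -\frac{3}{4}, classification follows.


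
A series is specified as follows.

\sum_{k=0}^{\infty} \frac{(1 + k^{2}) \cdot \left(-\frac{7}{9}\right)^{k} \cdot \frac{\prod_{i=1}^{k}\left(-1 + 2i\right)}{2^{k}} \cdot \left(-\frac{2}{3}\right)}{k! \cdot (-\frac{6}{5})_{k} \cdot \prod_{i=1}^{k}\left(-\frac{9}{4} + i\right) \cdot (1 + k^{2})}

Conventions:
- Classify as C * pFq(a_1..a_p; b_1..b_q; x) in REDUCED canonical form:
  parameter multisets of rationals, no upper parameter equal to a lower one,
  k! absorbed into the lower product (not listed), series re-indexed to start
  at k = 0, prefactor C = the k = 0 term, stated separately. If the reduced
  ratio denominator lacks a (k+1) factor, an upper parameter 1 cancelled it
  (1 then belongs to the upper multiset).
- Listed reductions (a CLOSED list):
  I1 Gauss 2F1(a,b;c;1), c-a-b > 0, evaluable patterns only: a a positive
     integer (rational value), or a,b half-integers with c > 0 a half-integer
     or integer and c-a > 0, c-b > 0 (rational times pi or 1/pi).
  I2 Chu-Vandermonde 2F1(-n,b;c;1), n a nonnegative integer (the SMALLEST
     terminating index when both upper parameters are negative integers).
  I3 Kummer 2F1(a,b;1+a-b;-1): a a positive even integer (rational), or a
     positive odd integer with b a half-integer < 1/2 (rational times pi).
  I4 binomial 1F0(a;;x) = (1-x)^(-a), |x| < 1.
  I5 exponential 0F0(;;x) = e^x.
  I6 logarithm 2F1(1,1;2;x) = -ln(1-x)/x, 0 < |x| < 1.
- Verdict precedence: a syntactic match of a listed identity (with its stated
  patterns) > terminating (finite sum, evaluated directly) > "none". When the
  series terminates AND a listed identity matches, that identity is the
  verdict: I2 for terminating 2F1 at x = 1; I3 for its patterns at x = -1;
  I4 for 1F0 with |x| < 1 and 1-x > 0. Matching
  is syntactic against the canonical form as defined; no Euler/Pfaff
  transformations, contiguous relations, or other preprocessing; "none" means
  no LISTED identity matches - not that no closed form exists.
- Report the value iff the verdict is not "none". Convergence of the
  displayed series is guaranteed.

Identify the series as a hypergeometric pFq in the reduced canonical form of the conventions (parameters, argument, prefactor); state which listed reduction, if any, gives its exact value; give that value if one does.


Reduced: x = -\frac{7}{9}, 1F2, upper = {\frac{1}{2}}, lower = {-\frac{5}{4}, -\frac{6}{5}}, C = -\frac{2}{3}. Verdict: none - at argument -\frac{7}{9} the multisets {\frac{1}{2}} ; {-\frac{5}{4}, -\frac{6}{5}} match no listed identity.

Key step: t_0 = -\frac{2}{3} here, and the lower running product (C = -2/3) is a rising factorial.
Adjacent-term ratio: r(k) = -\frac{7}{9} * (k+\frac{1}{2}) / [(k-\frac{5}{4}) (k-\frac{6}{5}) (k+1)] - rational; roots negated = parameters, x = -\frac{7}{9}, C = -\frac{2}{3}.


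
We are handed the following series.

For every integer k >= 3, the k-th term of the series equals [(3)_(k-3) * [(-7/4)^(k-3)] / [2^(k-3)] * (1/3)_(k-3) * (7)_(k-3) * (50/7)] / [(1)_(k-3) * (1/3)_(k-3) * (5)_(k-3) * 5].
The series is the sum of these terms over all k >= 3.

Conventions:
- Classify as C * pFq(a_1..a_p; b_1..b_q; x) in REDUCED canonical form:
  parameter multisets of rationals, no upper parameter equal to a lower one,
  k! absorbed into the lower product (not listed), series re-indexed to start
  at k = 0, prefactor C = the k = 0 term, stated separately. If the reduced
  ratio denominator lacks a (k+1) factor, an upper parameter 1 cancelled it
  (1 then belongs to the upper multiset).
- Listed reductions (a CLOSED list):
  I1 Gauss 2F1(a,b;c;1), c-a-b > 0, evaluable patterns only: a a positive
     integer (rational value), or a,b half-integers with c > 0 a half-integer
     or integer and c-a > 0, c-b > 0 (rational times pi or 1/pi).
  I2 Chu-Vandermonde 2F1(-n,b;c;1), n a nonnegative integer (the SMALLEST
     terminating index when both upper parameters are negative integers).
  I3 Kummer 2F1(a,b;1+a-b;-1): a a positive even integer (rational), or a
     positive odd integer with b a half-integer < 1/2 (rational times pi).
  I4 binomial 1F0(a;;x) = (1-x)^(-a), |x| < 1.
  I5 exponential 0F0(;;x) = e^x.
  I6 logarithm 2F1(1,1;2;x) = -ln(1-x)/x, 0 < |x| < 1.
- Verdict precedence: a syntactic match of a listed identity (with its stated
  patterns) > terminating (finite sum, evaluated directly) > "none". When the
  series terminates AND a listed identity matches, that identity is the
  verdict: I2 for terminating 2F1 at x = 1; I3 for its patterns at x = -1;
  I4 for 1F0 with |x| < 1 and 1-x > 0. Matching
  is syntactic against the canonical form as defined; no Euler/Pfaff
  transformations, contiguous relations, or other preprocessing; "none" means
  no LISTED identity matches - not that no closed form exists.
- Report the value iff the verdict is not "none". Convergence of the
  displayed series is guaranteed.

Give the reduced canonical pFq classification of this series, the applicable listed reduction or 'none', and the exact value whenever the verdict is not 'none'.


Key step: x = (-7/8) and the constant factors (C = 10/7, x = -7/8) combine into one prefactor.
Adjacent-term ratio: r(k) = (-7/8) * (k+3) (k+7) / [(k+5) (k+1)] - rational; roots negated = parameters, x = (-7/8), C = 10/7.

Reduced: x = -7/8, 2F1, upper = {3, 7}, lower = {5}, C = 10/7. Verdict: none - at argument -7/8 the multisets {3, 7} ; {5} match no listed identity.


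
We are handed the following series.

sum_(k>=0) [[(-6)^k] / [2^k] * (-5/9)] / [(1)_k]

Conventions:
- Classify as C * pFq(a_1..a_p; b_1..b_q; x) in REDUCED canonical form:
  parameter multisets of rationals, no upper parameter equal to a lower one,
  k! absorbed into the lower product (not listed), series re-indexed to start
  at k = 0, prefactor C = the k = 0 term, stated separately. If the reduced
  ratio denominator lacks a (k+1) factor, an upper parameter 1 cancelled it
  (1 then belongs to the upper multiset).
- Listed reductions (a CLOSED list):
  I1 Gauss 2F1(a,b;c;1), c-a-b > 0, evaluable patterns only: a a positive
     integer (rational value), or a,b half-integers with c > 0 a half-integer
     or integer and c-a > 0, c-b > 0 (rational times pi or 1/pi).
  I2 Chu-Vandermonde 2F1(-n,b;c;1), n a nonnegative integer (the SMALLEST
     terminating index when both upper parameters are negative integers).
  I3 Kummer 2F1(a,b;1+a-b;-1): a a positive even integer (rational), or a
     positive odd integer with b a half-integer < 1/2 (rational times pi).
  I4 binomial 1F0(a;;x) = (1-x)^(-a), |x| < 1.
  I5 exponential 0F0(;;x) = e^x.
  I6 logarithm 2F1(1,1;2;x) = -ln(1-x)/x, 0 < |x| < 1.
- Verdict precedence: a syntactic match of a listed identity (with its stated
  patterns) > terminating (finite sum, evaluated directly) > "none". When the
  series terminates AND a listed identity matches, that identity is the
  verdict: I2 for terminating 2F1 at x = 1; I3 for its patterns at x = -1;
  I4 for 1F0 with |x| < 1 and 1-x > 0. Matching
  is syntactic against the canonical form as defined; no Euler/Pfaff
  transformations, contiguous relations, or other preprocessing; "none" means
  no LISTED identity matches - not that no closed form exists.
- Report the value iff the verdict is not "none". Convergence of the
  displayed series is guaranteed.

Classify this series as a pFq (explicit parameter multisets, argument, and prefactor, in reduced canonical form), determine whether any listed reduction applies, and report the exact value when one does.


Prefactor -5/9, argument -3: 0F0 with upper {-} over lower {-}. Verdict at x = -3: exponential (I5) matches (the 0F0 exponential series at x = -3). Value: (-5/9) * e^(-3).

The tell: x = (-3) and (1)_k (prefactor -5/9) is k! itself.
Step ratio: r(k) = (-3) * 1 / [(k+1)] - rational; roots negated = parameters, x = (-3), C = -5/9.


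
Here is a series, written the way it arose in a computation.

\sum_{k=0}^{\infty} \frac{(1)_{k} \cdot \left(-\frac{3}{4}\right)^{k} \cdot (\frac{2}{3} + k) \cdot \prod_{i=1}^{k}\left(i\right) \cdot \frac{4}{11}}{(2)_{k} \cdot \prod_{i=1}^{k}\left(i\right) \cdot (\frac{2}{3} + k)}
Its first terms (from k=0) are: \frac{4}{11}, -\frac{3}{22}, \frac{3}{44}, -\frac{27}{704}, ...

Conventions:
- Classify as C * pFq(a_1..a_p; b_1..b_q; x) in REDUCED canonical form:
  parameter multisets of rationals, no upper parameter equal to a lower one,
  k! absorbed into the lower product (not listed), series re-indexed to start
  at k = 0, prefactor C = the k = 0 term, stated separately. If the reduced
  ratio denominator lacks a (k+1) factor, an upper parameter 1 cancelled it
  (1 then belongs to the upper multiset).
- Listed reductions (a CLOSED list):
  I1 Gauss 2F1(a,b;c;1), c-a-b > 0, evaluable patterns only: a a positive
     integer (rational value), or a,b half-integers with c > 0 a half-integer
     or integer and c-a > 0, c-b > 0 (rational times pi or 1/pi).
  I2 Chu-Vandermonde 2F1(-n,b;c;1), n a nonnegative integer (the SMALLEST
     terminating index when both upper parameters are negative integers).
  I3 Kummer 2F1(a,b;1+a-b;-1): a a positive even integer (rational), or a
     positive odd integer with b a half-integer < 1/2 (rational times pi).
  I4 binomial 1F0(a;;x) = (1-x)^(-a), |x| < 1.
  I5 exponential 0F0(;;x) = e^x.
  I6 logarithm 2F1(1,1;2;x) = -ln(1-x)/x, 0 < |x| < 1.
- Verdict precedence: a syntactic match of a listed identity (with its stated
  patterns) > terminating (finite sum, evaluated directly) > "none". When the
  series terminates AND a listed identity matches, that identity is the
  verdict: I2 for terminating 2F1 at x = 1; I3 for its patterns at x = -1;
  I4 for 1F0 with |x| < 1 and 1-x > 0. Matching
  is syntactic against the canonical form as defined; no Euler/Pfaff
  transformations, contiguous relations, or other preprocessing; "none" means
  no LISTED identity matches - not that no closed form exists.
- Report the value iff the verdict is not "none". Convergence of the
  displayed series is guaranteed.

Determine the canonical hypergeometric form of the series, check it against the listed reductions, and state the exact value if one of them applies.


Reduced: x = -\frac{3}{4}, 2F1, upper = {1, 1}, lower = {2}, C = \frac{4}{11}. Verdict (x = -\frac{3}{4}): logarithm (I6) applies (the logarithm: parameters (1,1;2), x = -\frac{3}{4}). Its exact value is \frac{16}{33} \cdot \ln\left(\frac{7}{4}\right).

Key observation: from the first term \frac{4}{11}: the running product (C = 4/11, x = -3/4) telescopes to a rising factorial.
Step ratio: r(k) = -\frac{3}{4} * (k+1) (k+1) / [(k+2) (k+1)] - rational in k, leading ratio -\frac{3}{4}; with t_0 = \frac{4}{11}, classification follows.


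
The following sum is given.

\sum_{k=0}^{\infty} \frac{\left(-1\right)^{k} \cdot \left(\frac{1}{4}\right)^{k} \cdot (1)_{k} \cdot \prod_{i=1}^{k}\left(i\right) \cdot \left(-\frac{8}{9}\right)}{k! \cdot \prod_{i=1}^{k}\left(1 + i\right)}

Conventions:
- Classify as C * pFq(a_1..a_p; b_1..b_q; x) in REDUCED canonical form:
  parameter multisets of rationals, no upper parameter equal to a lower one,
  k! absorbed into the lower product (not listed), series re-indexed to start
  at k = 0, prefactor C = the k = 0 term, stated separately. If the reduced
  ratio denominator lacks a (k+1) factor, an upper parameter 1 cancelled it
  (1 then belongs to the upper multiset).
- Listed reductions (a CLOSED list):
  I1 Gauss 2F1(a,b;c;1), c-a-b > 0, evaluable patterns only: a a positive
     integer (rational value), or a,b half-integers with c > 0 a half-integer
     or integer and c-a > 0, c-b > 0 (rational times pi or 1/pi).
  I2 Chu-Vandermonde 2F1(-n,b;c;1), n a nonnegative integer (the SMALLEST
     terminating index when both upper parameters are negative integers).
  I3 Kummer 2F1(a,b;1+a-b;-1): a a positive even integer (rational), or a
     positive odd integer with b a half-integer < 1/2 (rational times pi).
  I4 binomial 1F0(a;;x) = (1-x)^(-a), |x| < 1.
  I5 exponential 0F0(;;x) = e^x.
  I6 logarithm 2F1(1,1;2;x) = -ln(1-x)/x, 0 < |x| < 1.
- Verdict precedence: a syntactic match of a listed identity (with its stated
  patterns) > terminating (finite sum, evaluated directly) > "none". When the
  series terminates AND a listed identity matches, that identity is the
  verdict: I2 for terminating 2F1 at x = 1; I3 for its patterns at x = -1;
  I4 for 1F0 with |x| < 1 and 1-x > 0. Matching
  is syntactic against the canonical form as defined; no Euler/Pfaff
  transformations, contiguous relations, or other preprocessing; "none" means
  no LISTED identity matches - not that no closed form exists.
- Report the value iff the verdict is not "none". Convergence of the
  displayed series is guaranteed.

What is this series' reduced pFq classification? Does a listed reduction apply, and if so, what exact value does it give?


At argument -\frac{1}{4}: a 2F1 with upper {1, 1}, lower {2}, scaled by C = -\frac{8}{9}. Verdict: the I6 logarithm reduction matches (the logarithm: parameters (1,1;2), x = -\frac{1}{4}). Its exact value is \left(-\frac{32}{9}\right) \cdot \ln\left(\frac{5}{4}\right).

Structural cue: t_0 being -\frac{8}{9}, the running product (C = -8/9, x = -1/4) telescopes to a rising factorial.
Ratio: r(k) = -\frac{1}{4} * (k+1) (k+1) / [(k+2) (k+1)] - rational in k, leading ratio -\frac{1}{4}; with t_0 = -\frac{8}{9}, classification follows.


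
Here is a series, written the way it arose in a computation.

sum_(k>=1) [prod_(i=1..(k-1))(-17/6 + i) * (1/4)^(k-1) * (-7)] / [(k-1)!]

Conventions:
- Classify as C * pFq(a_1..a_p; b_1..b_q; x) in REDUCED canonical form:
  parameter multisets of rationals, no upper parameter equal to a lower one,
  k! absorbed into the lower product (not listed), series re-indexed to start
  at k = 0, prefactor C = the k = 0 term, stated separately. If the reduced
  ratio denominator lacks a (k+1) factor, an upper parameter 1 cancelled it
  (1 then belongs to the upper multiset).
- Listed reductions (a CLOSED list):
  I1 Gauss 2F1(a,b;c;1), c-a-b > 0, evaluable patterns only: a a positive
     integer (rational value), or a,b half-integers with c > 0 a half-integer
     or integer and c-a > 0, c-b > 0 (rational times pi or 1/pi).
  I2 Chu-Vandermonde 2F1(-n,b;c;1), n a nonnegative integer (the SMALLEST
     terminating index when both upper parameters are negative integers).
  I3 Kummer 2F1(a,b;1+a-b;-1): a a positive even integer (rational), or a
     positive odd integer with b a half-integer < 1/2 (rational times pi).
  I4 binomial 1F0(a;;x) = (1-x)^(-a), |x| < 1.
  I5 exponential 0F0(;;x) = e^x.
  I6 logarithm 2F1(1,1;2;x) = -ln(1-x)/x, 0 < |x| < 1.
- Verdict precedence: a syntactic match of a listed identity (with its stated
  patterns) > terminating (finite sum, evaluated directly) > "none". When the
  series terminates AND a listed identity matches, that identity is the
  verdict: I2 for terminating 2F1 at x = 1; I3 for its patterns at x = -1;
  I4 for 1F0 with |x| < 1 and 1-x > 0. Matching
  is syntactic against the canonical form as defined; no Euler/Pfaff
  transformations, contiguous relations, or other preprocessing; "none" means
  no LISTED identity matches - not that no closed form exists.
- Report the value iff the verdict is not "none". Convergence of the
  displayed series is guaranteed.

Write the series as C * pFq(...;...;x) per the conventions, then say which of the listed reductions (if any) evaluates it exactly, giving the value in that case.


The series (x = 1/4) is 1F0: upper {-11/6}, lower {-}, prefactor -7. Verdict: the binomial series (I4) matches (the 1F0 binomial series: exponent 11/6, x = 1/4). Value: (-7) * (3/4)^(11/6).

First insight: x = (1/4) and the running product (C = -7, x = 1/4) telescopes to a rising factorial.
Adjacent-term ratio: r(k) = (1/4) * (k-11/6) / [(k+1)] - rational in k, leading ratio (1/4); with t_0 = -7, classification follows.


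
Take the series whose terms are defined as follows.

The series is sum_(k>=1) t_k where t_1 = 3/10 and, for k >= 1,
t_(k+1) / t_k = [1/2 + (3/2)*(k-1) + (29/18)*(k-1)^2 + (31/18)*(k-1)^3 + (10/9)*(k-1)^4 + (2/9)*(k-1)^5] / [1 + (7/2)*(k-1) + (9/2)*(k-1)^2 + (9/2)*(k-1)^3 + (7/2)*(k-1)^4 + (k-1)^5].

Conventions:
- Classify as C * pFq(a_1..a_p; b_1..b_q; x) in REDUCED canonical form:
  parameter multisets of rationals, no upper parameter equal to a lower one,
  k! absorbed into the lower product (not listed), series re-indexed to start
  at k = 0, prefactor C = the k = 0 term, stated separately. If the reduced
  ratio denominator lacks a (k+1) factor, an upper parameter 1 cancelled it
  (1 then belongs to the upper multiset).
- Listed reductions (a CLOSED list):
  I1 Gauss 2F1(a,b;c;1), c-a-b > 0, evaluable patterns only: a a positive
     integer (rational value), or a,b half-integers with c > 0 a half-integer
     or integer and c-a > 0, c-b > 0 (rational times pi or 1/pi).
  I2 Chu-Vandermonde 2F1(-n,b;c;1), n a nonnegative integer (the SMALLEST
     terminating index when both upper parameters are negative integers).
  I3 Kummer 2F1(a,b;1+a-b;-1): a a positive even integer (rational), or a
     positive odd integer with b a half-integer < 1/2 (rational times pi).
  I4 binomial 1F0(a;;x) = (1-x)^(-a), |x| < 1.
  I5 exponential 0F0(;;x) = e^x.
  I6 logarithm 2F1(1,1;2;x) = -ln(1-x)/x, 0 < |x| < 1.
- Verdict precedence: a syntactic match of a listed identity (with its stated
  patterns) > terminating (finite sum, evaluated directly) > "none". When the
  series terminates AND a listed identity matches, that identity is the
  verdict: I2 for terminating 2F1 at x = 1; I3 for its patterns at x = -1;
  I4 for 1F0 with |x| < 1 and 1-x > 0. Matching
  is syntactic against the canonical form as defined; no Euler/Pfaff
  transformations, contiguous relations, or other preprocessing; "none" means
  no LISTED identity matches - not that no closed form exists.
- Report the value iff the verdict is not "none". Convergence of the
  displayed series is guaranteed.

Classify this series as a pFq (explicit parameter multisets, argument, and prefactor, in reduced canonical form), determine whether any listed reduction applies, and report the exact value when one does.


Key step: with t_0 = 3/10, the parameter 1/2 appears in both the upper and lower lists and cancels (alongside the other common factor).
Step ratio: r(k) = (2/9) * (k+3/2) (k+3) / [(k+2) (k+1)] - poly over poly, x = (2/9) from leading terms; C = 3/10 at k = 0.

Prefactor 3/10, argument 2/9: 2F1 with upper {3/2, 3} over lower {2}. Verdict: none. Every listed pattern misses the 2F1 form at 2/9, upper {3/2, 3}.


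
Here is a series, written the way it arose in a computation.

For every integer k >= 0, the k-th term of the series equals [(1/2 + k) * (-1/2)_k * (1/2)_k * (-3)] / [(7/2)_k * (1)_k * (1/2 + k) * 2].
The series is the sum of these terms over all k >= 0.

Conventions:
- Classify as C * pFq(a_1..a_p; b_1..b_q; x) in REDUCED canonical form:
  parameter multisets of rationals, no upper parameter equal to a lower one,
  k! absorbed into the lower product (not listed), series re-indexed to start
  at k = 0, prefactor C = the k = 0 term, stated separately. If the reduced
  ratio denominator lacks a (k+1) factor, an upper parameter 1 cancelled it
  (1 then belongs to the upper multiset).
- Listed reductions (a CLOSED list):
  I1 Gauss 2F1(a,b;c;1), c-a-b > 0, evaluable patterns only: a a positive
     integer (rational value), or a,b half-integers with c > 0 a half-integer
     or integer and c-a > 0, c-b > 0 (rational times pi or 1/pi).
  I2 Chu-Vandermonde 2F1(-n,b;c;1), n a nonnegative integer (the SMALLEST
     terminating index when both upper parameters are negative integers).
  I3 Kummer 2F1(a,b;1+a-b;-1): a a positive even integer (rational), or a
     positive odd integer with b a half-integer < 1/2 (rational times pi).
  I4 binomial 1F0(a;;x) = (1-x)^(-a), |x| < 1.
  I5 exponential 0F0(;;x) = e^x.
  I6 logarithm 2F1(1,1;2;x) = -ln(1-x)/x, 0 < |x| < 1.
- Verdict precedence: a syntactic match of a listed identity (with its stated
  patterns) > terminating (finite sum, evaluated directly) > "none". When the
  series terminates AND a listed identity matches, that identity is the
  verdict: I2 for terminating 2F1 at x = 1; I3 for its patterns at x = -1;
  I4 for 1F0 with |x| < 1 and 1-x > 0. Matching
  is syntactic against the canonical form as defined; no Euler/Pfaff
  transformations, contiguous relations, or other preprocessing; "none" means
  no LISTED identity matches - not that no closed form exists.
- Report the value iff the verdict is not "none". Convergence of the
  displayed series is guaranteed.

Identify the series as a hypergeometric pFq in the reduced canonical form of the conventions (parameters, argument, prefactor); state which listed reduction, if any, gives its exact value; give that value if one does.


Reduced: x = 1, 2F1, upper = {-1/2, 1/2}, lower = {7/2}, C = -3/2. Verdict: the half-integer Gauss pattern (I1) matches (x = 1; upper {-1/2, 1/2} half-integers, c = 7/2 in the evaluable pattern). Exact value: (-225/512) * pi.

Key observation: from the first term -3/2: the constant factors (prefactor -3/2) combine into one prefactor.
Step ratio: r(k) = 1 * (k-1/2) (k+1/2) / [(k+7/2) (k+1)] - rational in k. x = 1; t_0 = -3/2; negate the roots.


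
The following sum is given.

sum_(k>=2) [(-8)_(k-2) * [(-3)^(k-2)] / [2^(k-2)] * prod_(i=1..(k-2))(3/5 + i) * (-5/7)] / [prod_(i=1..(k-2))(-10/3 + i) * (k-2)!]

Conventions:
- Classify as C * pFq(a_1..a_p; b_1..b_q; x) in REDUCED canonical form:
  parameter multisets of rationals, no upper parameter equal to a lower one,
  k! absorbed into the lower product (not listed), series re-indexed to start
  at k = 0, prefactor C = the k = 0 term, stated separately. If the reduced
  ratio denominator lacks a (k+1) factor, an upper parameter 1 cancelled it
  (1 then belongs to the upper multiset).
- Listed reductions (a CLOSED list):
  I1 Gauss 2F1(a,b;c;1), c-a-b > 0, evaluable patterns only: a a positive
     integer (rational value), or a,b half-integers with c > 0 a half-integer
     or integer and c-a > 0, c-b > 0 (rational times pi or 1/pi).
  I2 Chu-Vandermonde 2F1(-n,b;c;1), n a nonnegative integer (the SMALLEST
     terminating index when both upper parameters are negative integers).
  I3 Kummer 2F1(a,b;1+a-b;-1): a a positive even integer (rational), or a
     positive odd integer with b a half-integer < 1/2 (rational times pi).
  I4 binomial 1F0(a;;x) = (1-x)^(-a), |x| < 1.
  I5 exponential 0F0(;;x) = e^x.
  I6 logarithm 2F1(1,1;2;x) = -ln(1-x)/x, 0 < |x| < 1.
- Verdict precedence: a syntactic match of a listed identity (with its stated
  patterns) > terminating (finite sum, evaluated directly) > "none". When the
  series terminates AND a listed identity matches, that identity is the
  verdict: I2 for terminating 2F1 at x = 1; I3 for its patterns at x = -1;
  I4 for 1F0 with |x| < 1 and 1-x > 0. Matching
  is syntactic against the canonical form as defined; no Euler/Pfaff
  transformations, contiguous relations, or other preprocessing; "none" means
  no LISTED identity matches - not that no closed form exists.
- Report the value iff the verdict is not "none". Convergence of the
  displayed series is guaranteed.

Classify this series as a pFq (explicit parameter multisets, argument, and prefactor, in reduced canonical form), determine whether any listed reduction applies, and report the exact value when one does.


At argument -3/2: a 2F1 with upper {-8, 8/5}, lower {-7/3}, scaled by C = -5/7. Verdict: terminating - the sum ends at index 8 because -8 is a negative integer; exact evaluation follows. Hence: 380254717585903/700000000.

Key observation: t_0 being -5/7, the two k-th powers (C = -5/7, x = -3/2) combine into one argument.
Step ratio: r(k) = (-3/2) * (k-8) (k+8/5) / [(k-7/3) (k+1)] - rational in k. x = (-3/2); t_0 = -5/7; negate the roots.


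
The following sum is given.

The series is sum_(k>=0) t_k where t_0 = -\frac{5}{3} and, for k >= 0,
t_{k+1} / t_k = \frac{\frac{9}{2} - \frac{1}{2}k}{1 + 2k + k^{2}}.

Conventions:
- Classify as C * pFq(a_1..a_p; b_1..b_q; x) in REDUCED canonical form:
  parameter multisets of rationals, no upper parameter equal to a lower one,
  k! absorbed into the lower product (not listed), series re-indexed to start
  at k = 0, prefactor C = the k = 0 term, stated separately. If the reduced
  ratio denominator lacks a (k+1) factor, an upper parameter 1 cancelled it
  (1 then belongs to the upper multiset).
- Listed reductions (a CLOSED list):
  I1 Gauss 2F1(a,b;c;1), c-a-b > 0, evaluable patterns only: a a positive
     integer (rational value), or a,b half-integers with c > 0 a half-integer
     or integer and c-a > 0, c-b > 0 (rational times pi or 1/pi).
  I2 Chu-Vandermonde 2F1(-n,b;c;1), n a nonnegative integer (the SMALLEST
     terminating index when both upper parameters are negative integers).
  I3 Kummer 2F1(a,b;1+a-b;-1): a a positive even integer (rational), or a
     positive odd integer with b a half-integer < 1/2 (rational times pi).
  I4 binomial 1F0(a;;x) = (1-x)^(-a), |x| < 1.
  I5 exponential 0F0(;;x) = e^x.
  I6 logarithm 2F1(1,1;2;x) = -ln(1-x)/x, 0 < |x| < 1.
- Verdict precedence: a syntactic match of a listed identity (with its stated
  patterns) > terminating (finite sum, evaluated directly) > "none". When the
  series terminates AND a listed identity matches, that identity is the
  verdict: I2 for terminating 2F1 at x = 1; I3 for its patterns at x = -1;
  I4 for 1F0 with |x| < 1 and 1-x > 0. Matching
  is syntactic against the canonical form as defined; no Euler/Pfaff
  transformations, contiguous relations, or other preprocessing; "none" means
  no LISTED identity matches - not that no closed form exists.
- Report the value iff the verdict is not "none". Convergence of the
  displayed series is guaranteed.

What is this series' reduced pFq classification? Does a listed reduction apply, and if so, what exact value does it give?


Canonical form: C = -\frac{5}{3} times 1F1 with upper {-9}, lower {1}, x = -\frac{1}{2}. Verdict: terminating - upper -9 stops the sum at k = 9; the 10 terms are added exactly. Value: -\frac{2250495523}{111476736}.

Structural cue: x = -\frac{1}{2} and the expanded ratio factors over Q; C = -5/3, roots give parameters.
Ratio: r(k) = -\frac{1}{2} * (k-9) / [(k+1) (k+1)] - rational in k. x = -\frac{1}{2}; t_0 = -\frac{5}{3}; negate the roots.


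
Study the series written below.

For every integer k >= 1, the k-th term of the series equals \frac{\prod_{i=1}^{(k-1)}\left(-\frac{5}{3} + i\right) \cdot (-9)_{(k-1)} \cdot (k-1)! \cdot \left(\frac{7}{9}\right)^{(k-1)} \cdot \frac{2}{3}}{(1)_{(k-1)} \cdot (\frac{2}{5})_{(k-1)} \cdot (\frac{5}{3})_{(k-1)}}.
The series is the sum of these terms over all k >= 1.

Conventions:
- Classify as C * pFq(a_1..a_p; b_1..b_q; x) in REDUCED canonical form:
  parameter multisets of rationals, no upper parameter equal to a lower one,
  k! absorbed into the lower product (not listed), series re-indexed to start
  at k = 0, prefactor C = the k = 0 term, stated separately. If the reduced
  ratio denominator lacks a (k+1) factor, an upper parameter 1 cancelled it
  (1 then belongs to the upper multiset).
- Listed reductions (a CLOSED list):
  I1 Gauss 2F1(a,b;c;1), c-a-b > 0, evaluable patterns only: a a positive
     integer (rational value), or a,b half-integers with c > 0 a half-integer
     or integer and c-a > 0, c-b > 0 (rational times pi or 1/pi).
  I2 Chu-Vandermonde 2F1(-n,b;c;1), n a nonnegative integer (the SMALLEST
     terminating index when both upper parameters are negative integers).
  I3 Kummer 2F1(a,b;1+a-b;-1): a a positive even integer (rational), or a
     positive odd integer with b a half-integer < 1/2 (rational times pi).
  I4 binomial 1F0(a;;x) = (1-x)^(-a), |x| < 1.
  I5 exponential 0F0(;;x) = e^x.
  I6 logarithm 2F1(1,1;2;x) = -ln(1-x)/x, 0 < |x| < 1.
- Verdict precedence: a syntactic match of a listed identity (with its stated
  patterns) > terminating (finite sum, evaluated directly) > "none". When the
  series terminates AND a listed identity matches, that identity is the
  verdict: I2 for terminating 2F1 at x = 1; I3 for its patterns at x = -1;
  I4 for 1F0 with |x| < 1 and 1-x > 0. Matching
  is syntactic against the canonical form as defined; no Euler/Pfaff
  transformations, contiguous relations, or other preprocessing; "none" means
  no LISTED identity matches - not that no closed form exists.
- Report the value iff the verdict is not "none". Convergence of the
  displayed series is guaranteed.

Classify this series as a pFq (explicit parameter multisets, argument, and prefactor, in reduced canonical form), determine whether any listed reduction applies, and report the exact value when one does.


Classification (C = \frac{2}{3}): 3F2 with upper {-9, -\frac{2}{3}, 1}, lower {\frac{2}{5}, \frac{5}{3}}, argument x = \frac{7}{9}. Verdict: terminating at k = 9: the factor (-9)_k kills every later term; summing the 10 survivors is exact. Its exact value is \frac{1080848507192884517}{273554069746414941}.

The tell: with t_0 = \frac{2}{3}, the running product (C = 2/3) telescopes to a rising factorial.
Term ratio: r(k) = \frac{7}{9} * (k-9) (k-\frac{2}{3}) (k+1) / [(k+\frac{2}{5}) (k+\frac{5}{3}) (k+1)] - rational in k, leading ratio \frac{7}{9}; with t_0 = \frac{2}{3}, classification follows.


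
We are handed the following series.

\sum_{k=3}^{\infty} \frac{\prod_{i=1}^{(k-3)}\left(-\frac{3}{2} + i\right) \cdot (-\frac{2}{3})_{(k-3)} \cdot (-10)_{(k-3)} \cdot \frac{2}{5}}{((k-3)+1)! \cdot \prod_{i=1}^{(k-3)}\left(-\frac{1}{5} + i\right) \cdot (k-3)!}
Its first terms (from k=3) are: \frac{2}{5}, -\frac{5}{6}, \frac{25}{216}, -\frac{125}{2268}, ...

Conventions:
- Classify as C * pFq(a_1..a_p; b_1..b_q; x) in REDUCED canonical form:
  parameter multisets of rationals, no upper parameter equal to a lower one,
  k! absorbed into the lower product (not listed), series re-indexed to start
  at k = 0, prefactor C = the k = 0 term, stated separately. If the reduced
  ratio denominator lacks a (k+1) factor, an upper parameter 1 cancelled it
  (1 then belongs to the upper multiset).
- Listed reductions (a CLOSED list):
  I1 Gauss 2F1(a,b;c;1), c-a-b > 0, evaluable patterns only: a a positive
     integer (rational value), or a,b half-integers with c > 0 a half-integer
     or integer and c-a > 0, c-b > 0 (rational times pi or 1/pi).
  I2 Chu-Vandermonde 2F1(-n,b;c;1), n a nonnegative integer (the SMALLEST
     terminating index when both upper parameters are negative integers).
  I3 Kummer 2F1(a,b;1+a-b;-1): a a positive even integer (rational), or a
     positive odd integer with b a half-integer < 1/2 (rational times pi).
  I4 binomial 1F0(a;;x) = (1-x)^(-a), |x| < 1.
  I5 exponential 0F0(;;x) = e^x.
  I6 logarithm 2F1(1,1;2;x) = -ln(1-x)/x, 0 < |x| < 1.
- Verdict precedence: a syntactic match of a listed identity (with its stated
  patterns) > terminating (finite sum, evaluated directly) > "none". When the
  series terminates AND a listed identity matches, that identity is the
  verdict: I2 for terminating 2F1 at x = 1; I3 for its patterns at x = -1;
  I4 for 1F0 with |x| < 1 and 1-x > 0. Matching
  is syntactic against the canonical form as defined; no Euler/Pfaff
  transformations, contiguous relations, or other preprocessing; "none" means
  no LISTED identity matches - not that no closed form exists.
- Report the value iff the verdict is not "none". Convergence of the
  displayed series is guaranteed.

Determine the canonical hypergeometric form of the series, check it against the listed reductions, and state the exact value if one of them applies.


Canonical form: C = \frac{2}{5} times 3F2 with upper {-10, -\frac{2}{3}, -\frac{1}{2}}, lower {\frac{4}{5}, 2}, x = 1. Verdict: terminating - upper -10 stops the sum at k = 10; the 11 terms are added exactly. Hence: -\frac{508101556291003337}{1438712765170974720}.

Key observation: t_0 = \frac{2}{5} here, and the denominator's factorial ratio (C = 2/5) is a lower Pochhammer.
Adjacent-term ratio: r(k) = 1 * (k-10) (k-\frac{2}{3}) (k-\frac{1}{2}) / [(k+\frac{4}{5}) (k+2) (k+1)] - poly over poly, x = 1 from leading terms; C = \frac{2}{5} at k = 0.
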